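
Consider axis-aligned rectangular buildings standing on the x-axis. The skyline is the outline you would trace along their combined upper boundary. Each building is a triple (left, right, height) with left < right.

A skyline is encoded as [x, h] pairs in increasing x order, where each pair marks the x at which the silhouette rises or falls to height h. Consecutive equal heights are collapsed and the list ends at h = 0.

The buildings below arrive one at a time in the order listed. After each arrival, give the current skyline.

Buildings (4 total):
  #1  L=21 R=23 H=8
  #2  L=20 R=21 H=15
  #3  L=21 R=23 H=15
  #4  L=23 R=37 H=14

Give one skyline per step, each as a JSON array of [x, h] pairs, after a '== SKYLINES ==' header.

== SKYLINES ==
[[21,8],[23,0]]
[[20,15],[21,8],[23,0]]
[[20,15],[23,0]]
[[20,15],[23,14],[37,0]]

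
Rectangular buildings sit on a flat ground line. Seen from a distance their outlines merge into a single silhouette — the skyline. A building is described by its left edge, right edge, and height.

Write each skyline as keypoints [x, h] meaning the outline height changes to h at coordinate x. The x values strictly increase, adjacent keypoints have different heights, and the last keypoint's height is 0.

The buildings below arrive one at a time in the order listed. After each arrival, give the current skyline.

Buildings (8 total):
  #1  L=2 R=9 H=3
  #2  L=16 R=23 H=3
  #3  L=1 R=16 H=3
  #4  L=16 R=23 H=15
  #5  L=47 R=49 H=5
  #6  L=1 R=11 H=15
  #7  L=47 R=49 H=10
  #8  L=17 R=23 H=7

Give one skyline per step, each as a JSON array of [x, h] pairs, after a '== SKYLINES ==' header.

== SKYLINES ==
[[2,3],[9,0]]
[[2,3],[9,0],[16,3],[23,0]]
[[1,3],[23,0]]
[[1,3],[16,15],[23,0]]
[[1,3],[16,15],[23,0],[47,5],[49,0]]
[[1,15],[11,3],[16,15],[23,0],[47,5],[49,0]]
[[1,15],[11,3],[16,15],[23,0],[47,10],[49,0]]
[[1,15],[11,3],[16,15],[23,0],[47,10],[49,0]]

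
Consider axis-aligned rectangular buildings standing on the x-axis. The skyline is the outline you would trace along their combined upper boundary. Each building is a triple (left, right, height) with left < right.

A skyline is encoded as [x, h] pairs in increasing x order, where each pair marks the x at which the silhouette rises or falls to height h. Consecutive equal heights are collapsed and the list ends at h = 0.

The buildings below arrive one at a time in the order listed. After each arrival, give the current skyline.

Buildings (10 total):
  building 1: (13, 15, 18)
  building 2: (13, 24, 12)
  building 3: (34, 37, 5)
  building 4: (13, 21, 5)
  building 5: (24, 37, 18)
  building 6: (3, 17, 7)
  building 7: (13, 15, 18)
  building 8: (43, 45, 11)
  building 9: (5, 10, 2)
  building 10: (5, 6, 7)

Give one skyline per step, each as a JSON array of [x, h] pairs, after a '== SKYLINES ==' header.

== SKYLINES ==
[[13,18],[15,0]]
[[13,18],[15,12],[24,0]]
[[13,18],[15,12],[24,0],[34,5],[37,0]]
[[13,18],[15,12],[24,0],[34,5],[37,0]]
[[13,18],[15,12],[24,18],[37,0]]
[[3,7],[13,18],[15,12],[24,18],[37,0]]
[[3,7],[13,18],[15,12],[24,18],[37,0]]
[[3,7],[13,18],[15,12],[24,18],[37,0],[43,11],[45,0]]
[[3,7],[13,18],[15,12],[24,18],[37,0],[43,11],[45,0]]
[[3,7],[13,18],[15,12],[24,18],[37,0],[43,11],[45,0]]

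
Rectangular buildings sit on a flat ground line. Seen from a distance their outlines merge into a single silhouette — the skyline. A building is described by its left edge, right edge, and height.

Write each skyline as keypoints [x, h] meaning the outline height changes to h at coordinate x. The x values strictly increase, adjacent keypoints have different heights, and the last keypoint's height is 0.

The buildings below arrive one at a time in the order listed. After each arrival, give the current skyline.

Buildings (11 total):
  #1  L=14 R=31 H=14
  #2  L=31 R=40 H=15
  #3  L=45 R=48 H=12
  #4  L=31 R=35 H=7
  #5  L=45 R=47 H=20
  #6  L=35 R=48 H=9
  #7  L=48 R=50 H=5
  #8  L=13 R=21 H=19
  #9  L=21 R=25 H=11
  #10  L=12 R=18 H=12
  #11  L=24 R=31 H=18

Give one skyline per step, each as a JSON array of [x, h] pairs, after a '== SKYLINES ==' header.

== SKYLINES ==
[[14,14],[31,0]]
[[14,14],[31,15],[40,0]]
[[14,14],[31,15],[40,0],[45,12],[48,0]]
[[14,14],[31,15],[40,0],[45,12],[48,0]]
[[14,14],[31,15],[40,0],[45,20],[47,12],[48,0]]
[[14,14],[31,15],[40,9],[45,20],[47,12],[48,0]]
[[14,14],[31,15],[40,9],[45,20],[47,12],[48,5],[50,0]]
[[13,19],[21,14],[31,15],[40,9],[45,20],[47,12],[48,5],[50,0]]
[[13,19],[21,14],[31,15],[40,9],[45,20],[47,12],[48,5],[50,0]]
[[12,12],[13,19],[21,14],[31,15],[40,9],[45,20],[47,12],[48,5],[50,0]]
[[12,12],[13,19],[21,14],[24,18],[31,15],[40,9],[45,20],[47,12],[48,5],[50,0]]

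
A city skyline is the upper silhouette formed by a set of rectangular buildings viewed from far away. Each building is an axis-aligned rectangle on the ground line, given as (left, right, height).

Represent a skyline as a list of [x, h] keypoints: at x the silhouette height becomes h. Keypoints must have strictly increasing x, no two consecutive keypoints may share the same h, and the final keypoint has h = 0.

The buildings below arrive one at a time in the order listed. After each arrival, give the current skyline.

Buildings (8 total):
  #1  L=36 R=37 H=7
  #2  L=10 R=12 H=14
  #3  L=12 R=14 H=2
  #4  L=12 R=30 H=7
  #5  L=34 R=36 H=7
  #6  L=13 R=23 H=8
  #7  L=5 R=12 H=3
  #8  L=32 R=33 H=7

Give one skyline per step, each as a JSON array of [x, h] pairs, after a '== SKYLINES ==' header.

== SKYLINES ==
[[36,7],[37,0]]
[[10,14],[12,0],[36,7],[37,0]]
[[10,14],[12,2],[14,0],[36,7],[37,0]]
[[10,14],[12,7],[30,0],[36,7],[37,0]]
[[10,14],[12,7],[30,0],[34,7],[37,0]]
[[10,14],[12,7],[13,8],[23,7],[30,0],[34,7],[37,0]]
[[5,3],[10,14],[12,7],[13,8],[23,7],[30,0],[34,7],[37,0]]
[[5,3],[10,14],[12,7],[13,8],[23,7],[30,0],[32,7],[33,0],[34,7],[37,0]]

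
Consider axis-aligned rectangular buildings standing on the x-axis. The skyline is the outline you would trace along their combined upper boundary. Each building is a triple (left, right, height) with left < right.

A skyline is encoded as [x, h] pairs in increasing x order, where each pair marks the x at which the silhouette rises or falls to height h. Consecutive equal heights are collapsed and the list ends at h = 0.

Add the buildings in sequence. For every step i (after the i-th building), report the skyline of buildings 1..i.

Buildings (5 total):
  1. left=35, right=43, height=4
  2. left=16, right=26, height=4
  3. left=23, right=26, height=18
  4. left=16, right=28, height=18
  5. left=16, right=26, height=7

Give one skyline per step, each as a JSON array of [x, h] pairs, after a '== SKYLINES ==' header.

== SKYLINES ==
[[35,4],[43,0]]
[[16,4],[26,0],[35,4],[43,0]]
[[16,4],[23,18],[26,0],[35,4],[43,0]]
[[16,18],[28,0],[35,4],[43,0]]
[[16,18],[28,0],[35,4],[43,0]]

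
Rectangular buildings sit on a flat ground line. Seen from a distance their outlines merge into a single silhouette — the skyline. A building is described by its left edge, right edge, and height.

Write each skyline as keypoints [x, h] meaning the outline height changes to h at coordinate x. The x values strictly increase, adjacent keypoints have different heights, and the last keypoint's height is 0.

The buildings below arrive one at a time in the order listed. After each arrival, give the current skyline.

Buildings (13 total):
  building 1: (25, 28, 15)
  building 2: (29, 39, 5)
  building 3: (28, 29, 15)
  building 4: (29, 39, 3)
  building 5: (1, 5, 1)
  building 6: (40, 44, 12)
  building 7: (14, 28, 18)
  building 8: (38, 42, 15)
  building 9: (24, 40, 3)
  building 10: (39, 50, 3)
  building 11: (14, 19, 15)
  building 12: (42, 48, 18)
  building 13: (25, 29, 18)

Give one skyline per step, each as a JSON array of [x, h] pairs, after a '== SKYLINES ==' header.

== SKYLINES ==
[[25,15],[28,0]]
[[25,15],[28,0],[29,5],[39,0]]
[[25,15],[29,5],[39,0]]
[[25,15],[29,5],[39,0]]
[[1,1],[5,0],[25,15],[29,5],[39,0]]
[[1,1],[5,0],[25,15],[29,5],[39,0],[40,12],[44,0]]
[[1,1],[5,0],[14,18],[28,15],[29,5],[39,0],[40,12],[44,0]]
[[1,1],[5,0],[14,18],[28,15],[29,5],[38,15],[42,12],[44,0]]
[[1,1],[5,0],[14,18],[28,15],[29,5],[38,15],[42,12],[44,0]]
[[1,1],[5,0],[14,18],[28,15],[29,5],[38,15],[42,12],[44,3],[50,0]]
[[1,1],[5,0],[14,18],[28,15],[29,5],[38,15],[42,12],[44,3],[50,0]]
[[1,1],[5,0],[14,18],[28,15],[29,5],[38,15],[42,18],[48,3],[50,0]]
[[1,1],[5,0],[14,18],[29,5],[38,15],[42,18],[48,3],[50,0]]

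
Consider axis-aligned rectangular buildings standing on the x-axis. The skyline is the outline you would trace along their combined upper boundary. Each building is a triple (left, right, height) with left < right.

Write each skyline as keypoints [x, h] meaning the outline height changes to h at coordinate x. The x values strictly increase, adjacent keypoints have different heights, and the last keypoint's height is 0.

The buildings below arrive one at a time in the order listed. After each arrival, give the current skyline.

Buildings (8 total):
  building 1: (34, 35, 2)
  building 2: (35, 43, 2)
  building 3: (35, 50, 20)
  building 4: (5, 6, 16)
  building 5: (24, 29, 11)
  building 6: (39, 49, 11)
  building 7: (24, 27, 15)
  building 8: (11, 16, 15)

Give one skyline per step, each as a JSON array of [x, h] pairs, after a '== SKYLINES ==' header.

== SKYLINES ==
[[34,2],[35,0]]
[[34,2],[43,0]]
[[34,2],[35,20],[50,0]]
[[5,16],[6,0],[34,2],[35,20],[50,0]]
[[5,16],[6,0],[24,11],[29,0],[34,2],[35,20],[50,0]]
[[5,16],[6,0],[24,11],[29,0],[34,2],[35,20],[50,0]]
[[5,16],[6,0],[24,15],[27,11],[29,0],[34,2],[35,20],[50,0]]
[[5,16],[6,0],[11,15],[16,0],[24,15],[27,11],[29,0],[34,2],[35,20],[50,0]]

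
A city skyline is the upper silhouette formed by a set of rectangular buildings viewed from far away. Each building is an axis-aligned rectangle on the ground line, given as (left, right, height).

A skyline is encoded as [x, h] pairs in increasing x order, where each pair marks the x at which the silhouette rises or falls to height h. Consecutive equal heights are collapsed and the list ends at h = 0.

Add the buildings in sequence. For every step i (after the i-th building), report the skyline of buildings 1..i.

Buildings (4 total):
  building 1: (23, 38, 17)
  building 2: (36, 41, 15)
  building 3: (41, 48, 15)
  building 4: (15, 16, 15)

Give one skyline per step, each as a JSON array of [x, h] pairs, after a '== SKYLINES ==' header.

== SKYLINES ==
[[23,17],[38,0]]
[[23,17],[38,15],[41,0]]
[[23,17],[38,15],[48,0]]
[[15,15],[16,0],[23,17],[38,15],[48,0]]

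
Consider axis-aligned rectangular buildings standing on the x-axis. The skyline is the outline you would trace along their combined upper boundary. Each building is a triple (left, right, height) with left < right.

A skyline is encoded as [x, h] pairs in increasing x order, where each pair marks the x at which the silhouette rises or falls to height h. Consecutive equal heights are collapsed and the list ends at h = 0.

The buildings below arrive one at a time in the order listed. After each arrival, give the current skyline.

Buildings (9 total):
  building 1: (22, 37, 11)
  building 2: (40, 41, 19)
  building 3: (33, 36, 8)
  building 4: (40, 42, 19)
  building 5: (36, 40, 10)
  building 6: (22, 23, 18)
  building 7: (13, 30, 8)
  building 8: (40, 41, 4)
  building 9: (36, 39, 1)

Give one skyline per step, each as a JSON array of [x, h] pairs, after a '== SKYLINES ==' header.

== SKYLINES ==
[[22,11],[37,0]]
[[22,11],[37,0],[40,19],[41,0]]
[[22,11],[37,0],[40,19],[41,0]]
[[22,11],[37,0],[40,19],[42,0]]
[[22,11],[37,10],[40,19],[42,0]]
[[22,18],[23,11],[37,10],[40,19],[42,0]]
[[13,8],[22,18],[23,11],[37,10],[40,19],[42,0]]
[[13,8],[22,18],[23,11],[37,10],[40,19],[42,0]]
[[13,8],[22,18],[23,11],[37,10],[40,19],[42,0]]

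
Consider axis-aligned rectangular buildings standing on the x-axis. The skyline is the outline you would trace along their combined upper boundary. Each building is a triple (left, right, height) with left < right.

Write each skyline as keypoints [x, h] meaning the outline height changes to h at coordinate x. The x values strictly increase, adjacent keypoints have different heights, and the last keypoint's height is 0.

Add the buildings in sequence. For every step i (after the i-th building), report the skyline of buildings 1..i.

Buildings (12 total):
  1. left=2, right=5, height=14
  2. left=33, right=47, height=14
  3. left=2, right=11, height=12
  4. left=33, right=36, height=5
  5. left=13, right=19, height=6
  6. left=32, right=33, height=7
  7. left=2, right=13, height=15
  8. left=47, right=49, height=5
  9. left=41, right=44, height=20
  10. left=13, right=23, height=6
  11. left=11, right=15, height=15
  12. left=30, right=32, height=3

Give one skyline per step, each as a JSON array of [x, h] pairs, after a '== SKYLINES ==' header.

== SKYLINES ==
[[2,14],[5,0]]
[[2,14],[5,0],[33,14],[47,0]]
[[2,14],[5,12],[11,0],[33,14],[47,0]]
[[2,14],[5,12],[11,0],[33,14],[47,0]]
[[2,14],[5,12],[11,0],[13,6],[19,0],[33,14],[47,0]]
[[2,14],[5,12],[11,0],[13,6],[19,0],[32,7],[33,14],[47,0]]
[[2,15],[13,6],[19,0],[32,7],[33,14],[47,0]]
[[2,15],[13,6],[19,0],[32,7],[33,14],[47,5],[49,0]]
[[2,15],[13,6],[19,0],[32,7],[33,14],[41,20],[44,14],[47,5],[49,0]]
[[2,15],[13,6],[23,0],[32,7],[33,14],[41,20],[44,14],[47,5],[49,0]]
[[2,15],[15,6],[23,0],[32,7],[33,14],[41,20],[44,14],[47,5],[49,0]]
[[2,15],[15,6],[23,0],[30,3],[32,7],[33,14],[41,20],[44,14],[47,5],[49,0]]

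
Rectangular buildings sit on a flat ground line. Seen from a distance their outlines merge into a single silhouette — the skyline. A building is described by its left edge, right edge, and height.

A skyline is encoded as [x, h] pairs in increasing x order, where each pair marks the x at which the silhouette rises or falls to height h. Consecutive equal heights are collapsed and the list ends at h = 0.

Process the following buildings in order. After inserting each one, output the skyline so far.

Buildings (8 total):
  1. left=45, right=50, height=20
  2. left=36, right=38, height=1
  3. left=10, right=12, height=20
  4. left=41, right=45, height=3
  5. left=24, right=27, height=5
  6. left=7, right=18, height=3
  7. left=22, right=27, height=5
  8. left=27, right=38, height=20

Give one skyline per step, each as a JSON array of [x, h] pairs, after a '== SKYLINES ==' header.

== SKYLINES ==
[[45,20],[50,0]]
[[36,1],[38,0],[45,20],[50,0]]
[[10,20],[12,0],[36,1],[38,0],[45,20],[50,0]]
[[10,20],[12,0],[36,1],[38,0],[41,3],[45,20],[50,0]]
[[10,20],[12,0],[24,5],[27,0],[36,1],[38,0],[41,3],[45,20],[50,0]]
[[7,3],[10,20],[12,3],[18,0],[24,5],[27,0],[36,1],[38,0],[41,3],[45,20],[50,0]]
[[7,3],[10,20],[12,3],[18,0],[22,5],[27,0],[36,1],[38,0],[41,3],[45,20],[50,0]]
[[7,3],[10,20],[12,3],[18,0],[22,5],[27,20],[38,0],[41,3],[45,20],[50,0]]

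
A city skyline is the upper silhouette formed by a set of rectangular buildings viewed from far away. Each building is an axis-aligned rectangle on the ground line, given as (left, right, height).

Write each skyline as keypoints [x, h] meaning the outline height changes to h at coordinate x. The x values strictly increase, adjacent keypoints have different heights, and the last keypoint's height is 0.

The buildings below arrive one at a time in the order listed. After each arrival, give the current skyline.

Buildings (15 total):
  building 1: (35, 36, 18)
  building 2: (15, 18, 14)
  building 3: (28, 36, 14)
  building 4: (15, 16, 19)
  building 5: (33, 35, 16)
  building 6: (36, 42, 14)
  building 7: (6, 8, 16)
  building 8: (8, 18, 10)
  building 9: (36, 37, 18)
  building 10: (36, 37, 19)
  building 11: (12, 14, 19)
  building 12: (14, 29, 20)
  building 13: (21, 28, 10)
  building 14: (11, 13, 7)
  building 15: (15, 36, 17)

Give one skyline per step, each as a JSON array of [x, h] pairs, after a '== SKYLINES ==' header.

== SKYLINES ==
[[35,18],[36,0]]
[[15,14],[18,0],[35,18],[36,0]]
[[15,14],[18,0],[28,14],[35,18],[36,0]]
[[15,19],[16,14],[18,0],[28,14],[35,18],[36,0]]
[[15,19],[16,14],[18,0],[28,14],[33,16],[35,18],[36,0]]
[[15,19],[16,14],[18,0],[28,14],[33,16],[35,18],[36,14],[42,0]]
[[6,16],[8,0],[15,19],[16,14],[18,0],[28,14],[33,16],[35,18],[36,14],[42,0]]
[[6,16],[8,10],[15,19],[16,14],[18,0],[28,14],[33,16],[35,18],[36,14],[42,0]]
[[6,16],[8,10],[15,19],[16,14],[18,0],[28,14],[33,16],[35,18],[37,14],[42,0]]
[[6,16],[8,10],[15,19],[16,14],[18,0],[28,14],[33,16],[35,18],[36,19],[37,14],[42,0]]
[[6,16],[8,10],[12,19],[14,10],[15,19],[16,14],[18,0],[28,14],[33,16],[35,18],[36,19],[37,14],[42,0]]
[[6,16],[8,10],[12,19],[14,20],[29,14],[33,16],[35,18],[36,19],[37,14],[42,0]]
[[6,16],[8,10],[12,19],[14,20],[29,14],[33,16],[35,18],[36,19],[37,14],[42,0]]
[[6,16],[8,10],[12,19],[14,20],[29,14],[33,16],[35,18],[36,19],[37,14],[42,0]]
[[6,16],[8,10],[12,19],[14,20],[29,17],[35,18],[36,19],[37,14],[42,0]]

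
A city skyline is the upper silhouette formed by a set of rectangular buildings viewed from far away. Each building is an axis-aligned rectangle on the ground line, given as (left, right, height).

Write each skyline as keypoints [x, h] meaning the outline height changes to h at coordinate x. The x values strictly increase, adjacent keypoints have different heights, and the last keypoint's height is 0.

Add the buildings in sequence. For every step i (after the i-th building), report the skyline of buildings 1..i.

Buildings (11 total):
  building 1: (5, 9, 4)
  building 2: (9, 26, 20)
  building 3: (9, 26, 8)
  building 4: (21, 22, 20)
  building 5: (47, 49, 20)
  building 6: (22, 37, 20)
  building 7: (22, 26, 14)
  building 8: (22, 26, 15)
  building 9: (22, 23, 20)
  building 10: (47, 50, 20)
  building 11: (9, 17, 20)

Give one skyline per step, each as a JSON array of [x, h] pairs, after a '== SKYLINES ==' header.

== SKYLINES ==
[[5,4],[9,0]]
[[5,4],[9,20],[26,0]]
[[5,4],[9,20],[26,0]]
[[5,4],[9,20],[26,0]]
[[5,4],[9,20],[26,0],[47,20],[49,0]]
[[5,4],[9,20],[37,0],[47,20],[49,0]]
[[5,4],[9,20],[37,0],[47,20],[49,0]]
[[5,4],[9,20],[37,0],[47,20],[49,0]]
[[5,4],[9,20],[37,0],[47,20],[49,0]]
[[5,4],[9,20],[37,0],[47,20],[50,0]]
[[5,4],[9,20],[37,0],[47,20],[50,0]]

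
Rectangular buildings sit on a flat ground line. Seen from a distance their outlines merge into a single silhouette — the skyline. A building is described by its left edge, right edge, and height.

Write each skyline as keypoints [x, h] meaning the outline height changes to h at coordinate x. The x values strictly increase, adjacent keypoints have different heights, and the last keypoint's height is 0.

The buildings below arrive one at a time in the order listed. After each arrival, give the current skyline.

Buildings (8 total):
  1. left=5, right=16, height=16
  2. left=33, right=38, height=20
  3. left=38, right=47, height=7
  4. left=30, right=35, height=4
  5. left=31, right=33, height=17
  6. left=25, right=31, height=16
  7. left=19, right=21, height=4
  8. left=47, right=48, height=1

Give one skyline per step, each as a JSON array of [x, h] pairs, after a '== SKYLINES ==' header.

== SKYLINES ==
[[5,16],[16,0]]
[[5,16],[16,0],[33,20],[38,0]]
[[5,16],[16,0],[33,20],[38,7],[47,0]]
[[5,16],[16,0],[30,4],[33,20],[38,7],[47,0]]
[[5,16],[16,0],[30,4],[31,17],[33,20],[38,7],[47,0]]
[[5,16],[16,0],[25,16],[31,17],[33,20],[38,7],[47,0]]
[[5,16],[16,0],[19,4],[21,0],[25,16],[31,17],[33,20],[38,7],[47,0]]
[[5,16],[16,0],[19,4],[21,0],[25,16],[31,17],[33,20],[38,7],[47,1],[48,0]]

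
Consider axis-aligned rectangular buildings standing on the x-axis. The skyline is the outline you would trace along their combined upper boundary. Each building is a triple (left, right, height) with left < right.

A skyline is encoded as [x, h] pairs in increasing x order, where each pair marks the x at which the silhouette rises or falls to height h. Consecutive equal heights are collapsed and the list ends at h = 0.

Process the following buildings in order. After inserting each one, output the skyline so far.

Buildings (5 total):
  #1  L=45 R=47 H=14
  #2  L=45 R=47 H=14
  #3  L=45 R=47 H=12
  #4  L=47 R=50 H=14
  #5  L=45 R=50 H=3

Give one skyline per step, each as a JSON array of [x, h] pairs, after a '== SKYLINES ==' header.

== SKYLINES ==
[[45,14],[47,0]]
[[45,14],[47,0]]
[[45,14],[47,0]]
[[45,14],[50,0]]
[[45,14],[50,0]]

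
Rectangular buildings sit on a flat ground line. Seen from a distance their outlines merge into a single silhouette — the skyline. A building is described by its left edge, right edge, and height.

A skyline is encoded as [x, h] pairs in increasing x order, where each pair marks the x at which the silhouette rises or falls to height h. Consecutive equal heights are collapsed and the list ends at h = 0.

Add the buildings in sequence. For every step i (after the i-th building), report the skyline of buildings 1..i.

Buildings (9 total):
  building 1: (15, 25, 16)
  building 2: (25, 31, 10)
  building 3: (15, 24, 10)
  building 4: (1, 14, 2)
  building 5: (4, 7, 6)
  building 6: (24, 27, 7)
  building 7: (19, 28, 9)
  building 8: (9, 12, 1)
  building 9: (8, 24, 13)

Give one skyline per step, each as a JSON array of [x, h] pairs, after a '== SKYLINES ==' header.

== SKYLINES ==
[[15,16],[25,0]]
[[15,16],[25,10],[31,0]]
[[15,16],[25,10],[31,0]]
[[1,2],[14,0],[15,16],[25,10],[31,0]]
[[1,2],[4,6],[7,2],[14,0],[15,16],[25,10],[31,0]]
[[1,2],[4,6],[7,2],[14,0],[15,16],[25,10],[31,0]]
[[1,2],[4,6],[7,2],[14,0],[15,16],[25,10],[31,0]]
[[1,2],[4,6],[7,2],[14,0],[15,16],[25,10],[31,0]]
[[1,2],[4,6],[7,2],[8,13],[15,16],[25,10],[31,0]]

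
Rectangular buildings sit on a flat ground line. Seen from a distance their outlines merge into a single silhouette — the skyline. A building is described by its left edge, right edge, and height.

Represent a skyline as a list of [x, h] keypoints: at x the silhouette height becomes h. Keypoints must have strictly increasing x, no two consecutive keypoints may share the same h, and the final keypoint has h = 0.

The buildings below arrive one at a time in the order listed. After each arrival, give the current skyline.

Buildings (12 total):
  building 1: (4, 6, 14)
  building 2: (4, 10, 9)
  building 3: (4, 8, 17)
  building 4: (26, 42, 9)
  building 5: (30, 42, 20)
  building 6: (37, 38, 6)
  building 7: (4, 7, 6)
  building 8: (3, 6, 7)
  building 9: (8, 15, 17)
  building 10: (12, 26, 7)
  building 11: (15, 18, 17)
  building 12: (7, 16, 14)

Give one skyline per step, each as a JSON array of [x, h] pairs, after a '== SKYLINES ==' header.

== SKYLINES ==
[[4,14],[6,0]]
[[4,14],[6,9],[10,0]]
[[4,17],[8,9],[10,0]]
[[4,17],[8,9],[10,0],[26,9],[42,0]]
[[4,17],[8,9],[10,0],[26,9],[30,20],[42,0]]
[[4,17],[8,9],[10,0],[26,9],[30,20],[42,0]]
[[4,17],[8,9],[10,0],[26,9],[30,20],[42,0]]
[[3,7],[4,17],[8,9],[10,0],[26,9],[30,20],[42,0]]
[[3,7],[4,17],[15,0],[26,9],[30,20],[42,0]]
[[3,7],[4,17],[15,7],[26,9],[30,20],[42,0]]
[[3,7],[4,17],[18,7],[26,9],[30,20],[42,0]]
[[3,7],[4,17],[18,7],[26,9],[30,20],[42,0]]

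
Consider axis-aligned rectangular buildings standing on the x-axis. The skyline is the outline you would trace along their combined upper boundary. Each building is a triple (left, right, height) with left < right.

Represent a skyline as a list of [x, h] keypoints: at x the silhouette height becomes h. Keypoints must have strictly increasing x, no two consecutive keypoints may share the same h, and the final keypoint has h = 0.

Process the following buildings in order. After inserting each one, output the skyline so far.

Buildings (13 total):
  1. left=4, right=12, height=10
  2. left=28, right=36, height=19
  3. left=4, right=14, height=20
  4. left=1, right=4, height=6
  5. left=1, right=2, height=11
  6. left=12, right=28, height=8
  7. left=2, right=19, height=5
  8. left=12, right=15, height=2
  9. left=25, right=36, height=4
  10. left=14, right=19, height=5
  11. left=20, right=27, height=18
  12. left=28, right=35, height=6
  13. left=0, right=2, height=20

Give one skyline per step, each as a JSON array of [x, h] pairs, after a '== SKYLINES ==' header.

== SKYLINES ==
[[4,10],[12,0]]
[[4,10],[12,0],[28,19],[36,0]]
[[4,20],[14,0],[28,19],[36,0]]
[[1,6],[4,20],[14,0],[28,19],[36,0]]
[[1,11],[2,6],[4,20],[14,0],[28,19],[36,0]]
[[1,11],[2,6],[4,20],[14,8],[28,19],[36,0]]
[[1,11],[2,6],[4,20],[14,8],[28,19],[36,0]]
[[1,11],[2,6],[4,20],[14,8],[28,19],[36,0]]
[[1,11],[2,6],[4,20],[14,8],[28,19],[36,0]]
[[1,11],[2,6],[4,20],[14,8],[28,19],[36,0]]
[[1,11],[2,6],[4,20],[14,8],[20,18],[27,8],[28,19],[36,0]]
[[1,11],[2,6],[4,20],[14,8],[20,18],[27,8],[28,19],[36,0]]
[[0,20],[2,6],[4,20],[14,8],[20,18],[27,8],[28,19],[36,0]]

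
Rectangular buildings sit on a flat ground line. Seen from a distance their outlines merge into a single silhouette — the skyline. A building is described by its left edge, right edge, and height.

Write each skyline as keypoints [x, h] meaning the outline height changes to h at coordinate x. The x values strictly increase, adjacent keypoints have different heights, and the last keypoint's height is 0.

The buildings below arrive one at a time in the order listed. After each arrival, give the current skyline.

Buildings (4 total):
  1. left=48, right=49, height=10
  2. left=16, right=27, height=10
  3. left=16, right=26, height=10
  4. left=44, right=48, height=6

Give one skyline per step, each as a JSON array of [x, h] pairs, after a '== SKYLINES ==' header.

== SKYLINES ==
[[48,10],[49,0]]
[[16,10],[27,0],[48,10],[49,0]]
[[16,10],[27,0],[48,10],[49,0]]
[[16,10],[27,0],[44,6],[48,10],[49,0]]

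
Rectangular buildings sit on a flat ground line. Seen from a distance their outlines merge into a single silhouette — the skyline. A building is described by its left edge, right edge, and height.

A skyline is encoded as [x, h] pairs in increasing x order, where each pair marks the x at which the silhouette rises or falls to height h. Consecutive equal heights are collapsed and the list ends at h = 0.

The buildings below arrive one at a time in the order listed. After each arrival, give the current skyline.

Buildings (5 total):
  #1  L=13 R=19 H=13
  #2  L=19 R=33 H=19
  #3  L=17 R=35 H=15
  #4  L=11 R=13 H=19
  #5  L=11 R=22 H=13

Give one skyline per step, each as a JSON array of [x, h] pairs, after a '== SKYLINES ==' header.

== SKYLINES ==
[[13,13],[19,0]]
[[13,13],[19,19],[33,0]]
[[13,13],[17,15],[19,19],[33,15],[35,0]]
[[11,19],[13,13],[17,15],[19,19],[33,15],[35,0]]
[[11,19],[13,13],[17,15],[19,19],[33,15],[35,0]]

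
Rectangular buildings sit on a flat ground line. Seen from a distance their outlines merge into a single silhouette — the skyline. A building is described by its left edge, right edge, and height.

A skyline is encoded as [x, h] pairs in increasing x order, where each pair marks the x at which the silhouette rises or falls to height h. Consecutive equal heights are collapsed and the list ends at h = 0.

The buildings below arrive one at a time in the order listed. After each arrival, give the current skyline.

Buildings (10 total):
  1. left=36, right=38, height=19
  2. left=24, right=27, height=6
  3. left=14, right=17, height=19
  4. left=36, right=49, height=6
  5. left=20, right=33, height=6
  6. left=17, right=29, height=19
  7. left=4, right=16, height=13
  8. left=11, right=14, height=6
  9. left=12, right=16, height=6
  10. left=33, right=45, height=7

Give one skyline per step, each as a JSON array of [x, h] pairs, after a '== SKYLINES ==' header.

== SKYLINES ==
[[36,19],[38,0]]
[[24,6],[27,0],[36,19],[38,0]]
[[14,19],[17,0],[24,6],[27,0],[36,19],[38,0]]
[[14,19],[17,0],[24,6],[27,0],[36,19],[38,6],[49,0]]
[[14,19],[17,0],[20,6],[33,0],[36,19],[38,6],[49,0]]
[[14,19],[29,6],[33,0],[36,19],[38,6],[49,0]]
[[4,13],[14,19],[29,6],[33,0],[36,19],[38,6],[49,0]]
[[4,13],[14,19],[29,6],[33,0],[36,19],[38,6],[49,0]]
[[4,13],[14,19],[29,6],[33,0],[36,19],[38,6],[49,0]]
[[4,13],[14,19],[29,6],[33,7],[36,19],[38,7],[45,6],[49,0]]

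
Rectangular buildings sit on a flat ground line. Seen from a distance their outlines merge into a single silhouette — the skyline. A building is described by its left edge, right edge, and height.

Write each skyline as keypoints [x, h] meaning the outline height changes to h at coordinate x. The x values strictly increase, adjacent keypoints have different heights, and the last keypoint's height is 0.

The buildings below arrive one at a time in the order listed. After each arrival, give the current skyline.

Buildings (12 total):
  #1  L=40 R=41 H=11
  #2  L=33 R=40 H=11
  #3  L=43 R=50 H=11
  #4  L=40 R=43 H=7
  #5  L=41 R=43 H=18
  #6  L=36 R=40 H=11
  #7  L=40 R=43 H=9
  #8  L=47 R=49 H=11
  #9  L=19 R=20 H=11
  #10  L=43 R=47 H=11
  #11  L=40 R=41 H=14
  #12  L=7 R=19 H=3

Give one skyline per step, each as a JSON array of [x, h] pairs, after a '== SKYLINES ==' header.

== SKYLINES ==
[[40,11],[41,0]]
[[33,11],[41,0]]
[[33,11],[41,0],[43,11],[50,0]]
[[33,11],[41,7],[43,11],[50,0]]
[[33,11],[41,18],[43,11],[50,0]]
[[33,11],[41,18],[43,11],[50,0]]
[[33,11],[41,18],[43,11],[50,0]]
[[33,11],[41,18],[43,11],[50,0]]
[[19,11],[20,0],[33,11],[41,18],[43,11],[50,0]]
[[19,11],[20,0],[33,11],[41,18],[43,11],[50,0]]
[[19,11],[20,0],[33,11],[40,14],[41,18],[43,11],[50,0]]
[[7,3],[19,11],[20,0],[33,11],[40,14],[41,18],[43,11],[50,0]]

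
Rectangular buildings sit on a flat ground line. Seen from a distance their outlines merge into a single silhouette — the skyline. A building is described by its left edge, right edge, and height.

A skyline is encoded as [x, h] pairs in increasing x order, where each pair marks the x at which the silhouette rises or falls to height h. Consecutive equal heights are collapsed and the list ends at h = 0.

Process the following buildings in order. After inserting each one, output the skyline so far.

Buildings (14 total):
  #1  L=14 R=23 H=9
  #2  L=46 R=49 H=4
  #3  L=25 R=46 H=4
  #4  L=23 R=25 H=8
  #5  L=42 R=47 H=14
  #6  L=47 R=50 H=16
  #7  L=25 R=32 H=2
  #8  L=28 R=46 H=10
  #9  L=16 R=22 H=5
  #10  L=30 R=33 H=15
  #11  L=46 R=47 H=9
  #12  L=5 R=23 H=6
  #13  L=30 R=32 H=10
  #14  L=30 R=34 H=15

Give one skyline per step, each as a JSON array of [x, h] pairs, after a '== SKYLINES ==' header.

== SKYLINES ==
[[14,9],[23,0]]
[[14,9],[23,0],[46,4],[49,0]]
[[14,9],[23,0],[25,4],[49,0]]
[[14,9],[23,8],[25,4],[49,0]]
[[14,9],[23,8],[25,4],[42,14],[47,4],[49,0]]
[[14,9],[23,8],[25,4],[42,14],[47,16],[50,0]]
[[14,9],[23,8],[25,4],[42,14],[47,16],[50,0]]
[[14,9],[23,8],[25,4],[28,10],[42,14],[47,16],[50,0]]
[[14,9],[23,8],[25,4],[28,10],[42,14],[47,16],[50,0]]
[[14,9],[23,8],[25,4],[28,10],[30,15],[33,10],[42,14],[47,16],[50,0]]
[[14,9],[23,8],[25,4],[28,10],[30,15],[33,10],[42,14],[47,16],[50,0]]
[[5,6],[14,9],[23,8],[25,4],[28,10],[30,15],[33,10],[42,14],[47,16],[50,0]]
[[5,6],[14,9],[23,8],[25,4],[28,10],[30,15],[33,10],[42,14],[47,16],[50,0]]
[[5,6],[14,9],[23,8],[25,4],[28,10],[30,15],[34,10],[42,14],[47,16],[50,0]]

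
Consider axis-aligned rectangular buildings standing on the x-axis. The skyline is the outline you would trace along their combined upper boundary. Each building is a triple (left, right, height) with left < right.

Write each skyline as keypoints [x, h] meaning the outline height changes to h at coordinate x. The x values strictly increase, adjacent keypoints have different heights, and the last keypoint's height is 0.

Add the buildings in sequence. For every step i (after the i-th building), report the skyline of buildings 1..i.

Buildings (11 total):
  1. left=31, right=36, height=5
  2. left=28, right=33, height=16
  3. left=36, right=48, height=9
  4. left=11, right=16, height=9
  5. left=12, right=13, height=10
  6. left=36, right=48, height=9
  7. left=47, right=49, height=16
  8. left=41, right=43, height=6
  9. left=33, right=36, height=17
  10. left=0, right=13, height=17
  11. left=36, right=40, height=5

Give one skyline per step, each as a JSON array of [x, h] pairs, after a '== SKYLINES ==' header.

== SKYLINES ==
[[31,5],[36,0]]
[[28,16],[33,5],[36,0]]
[[28,16],[33,5],[36,9],[48,0]]
[[11,9],[16,0],[28,16],[33,5],[36,9],[48,0]]
[[11,9],[12,10],[13,9],[16,0],[28,16],[33,5],[36,9],[48,0]]
[[11,9],[12,10],[13,9],[16,0],[28,16],[33,5],[36,9],[48,0]]
[[11,9],[12,10],[13,9],[16,0],[28,16],[33,5],[36,9],[47,16],[49,0]]
[[11,9],[12,10],[13,9],[16,0],[28,16],[33,5],[36,9],[47,16],[49,0]]
[[11,9],[12,10],[13,9],[16,0],[28,16],[33,17],[36,9],[47,16],[49,0]]
[[0,17],[13,9],[16,0],[28,16],[33,17],[36,9],[47,16],[49,0]]
[[0,17],[13,9],[16,0],[28,16],[33,17],[36,9],[47,16],[49,0]]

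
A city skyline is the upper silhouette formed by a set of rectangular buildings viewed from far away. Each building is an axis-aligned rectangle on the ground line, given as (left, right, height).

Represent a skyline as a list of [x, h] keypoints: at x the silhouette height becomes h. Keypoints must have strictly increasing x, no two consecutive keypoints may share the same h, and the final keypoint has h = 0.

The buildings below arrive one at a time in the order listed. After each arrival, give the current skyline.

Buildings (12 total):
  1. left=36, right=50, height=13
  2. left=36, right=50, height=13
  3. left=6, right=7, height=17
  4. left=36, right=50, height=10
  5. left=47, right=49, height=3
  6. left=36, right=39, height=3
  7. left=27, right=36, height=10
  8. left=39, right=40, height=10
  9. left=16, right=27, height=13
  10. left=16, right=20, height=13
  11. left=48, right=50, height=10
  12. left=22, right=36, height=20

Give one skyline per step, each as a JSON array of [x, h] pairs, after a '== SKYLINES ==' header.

== SKYLINES ==
[[36,13],[50,0]]
[[36,13],[50,0]]
[[6,17],[7,0],[36,13],[50,0]]
[[6,17],[7,0],[36,13],[50,0]]
[[6,17],[7,0],[36,13],[50,0]]
[[6,17],[7,0],[36,13],[50,0]]
[[6,17],[7,0],[27,10],[36,13],[50,0]]
[[6,17],[7,0],[27,10],[36,13],[50,0]]
[[6,17],[7,0],[16,13],[27,10],[36,13],[50,0]]
[[6,17],[7,0],[16,13],[27,10],[36,13],[50,0]]
[[6,17],[7,0],[16,13],[27,10],[36,13],[50,0]]
[[6,17],[7,0],[16,13],[22,20],[36,13],[50,0]]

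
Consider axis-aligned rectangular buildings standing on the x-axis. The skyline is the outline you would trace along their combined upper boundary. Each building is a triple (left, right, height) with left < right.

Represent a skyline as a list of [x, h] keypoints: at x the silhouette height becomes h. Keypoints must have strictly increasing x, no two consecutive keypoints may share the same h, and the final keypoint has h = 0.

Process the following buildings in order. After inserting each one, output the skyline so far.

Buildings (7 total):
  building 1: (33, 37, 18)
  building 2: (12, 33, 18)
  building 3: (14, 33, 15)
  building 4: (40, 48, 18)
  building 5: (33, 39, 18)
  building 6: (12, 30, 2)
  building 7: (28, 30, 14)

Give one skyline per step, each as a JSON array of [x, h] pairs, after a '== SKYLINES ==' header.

== SKYLINES ==
[[33,18],[37,0]]
[[12,18],[37,0]]
[[12,18],[37,0]]
[[12,18],[37,0],[40,18],[48,0]]
[[12,18],[39,0],[40,18],[48,0]]
[[12,18],[39,0],[40,18],[48,0]]
[[12,18],[39,0],[40,18],[48,0]]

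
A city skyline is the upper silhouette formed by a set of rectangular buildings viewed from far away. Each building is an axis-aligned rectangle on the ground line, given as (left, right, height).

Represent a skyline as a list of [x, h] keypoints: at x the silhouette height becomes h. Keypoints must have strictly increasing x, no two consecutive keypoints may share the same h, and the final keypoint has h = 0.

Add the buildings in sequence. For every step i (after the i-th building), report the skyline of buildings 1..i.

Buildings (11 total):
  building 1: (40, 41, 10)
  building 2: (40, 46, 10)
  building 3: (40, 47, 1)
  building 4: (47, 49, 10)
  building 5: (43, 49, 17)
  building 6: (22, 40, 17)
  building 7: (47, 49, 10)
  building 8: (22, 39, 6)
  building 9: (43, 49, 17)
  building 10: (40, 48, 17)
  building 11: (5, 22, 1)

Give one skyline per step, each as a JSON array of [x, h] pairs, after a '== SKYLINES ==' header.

== SKYLINES ==
[[40,10],[41,0]]
[[40,10],[46,0]]
[[40,10],[46,1],[47,0]]
[[40,10],[46,1],[47,10],[49,0]]
[[40,10],[43,17],[49,0]]
[[22,17],[40,10],[43,17],[49,0]]
[[22,17],[40,10],[43,17],[49,0]]
[[22,17],[40,10],[43,17],[49,0]]
[[22,17],[40,10],[43,17],[49,0]]
[[22,17],[49,0]]
[[5,1],[22,17],[49,0]]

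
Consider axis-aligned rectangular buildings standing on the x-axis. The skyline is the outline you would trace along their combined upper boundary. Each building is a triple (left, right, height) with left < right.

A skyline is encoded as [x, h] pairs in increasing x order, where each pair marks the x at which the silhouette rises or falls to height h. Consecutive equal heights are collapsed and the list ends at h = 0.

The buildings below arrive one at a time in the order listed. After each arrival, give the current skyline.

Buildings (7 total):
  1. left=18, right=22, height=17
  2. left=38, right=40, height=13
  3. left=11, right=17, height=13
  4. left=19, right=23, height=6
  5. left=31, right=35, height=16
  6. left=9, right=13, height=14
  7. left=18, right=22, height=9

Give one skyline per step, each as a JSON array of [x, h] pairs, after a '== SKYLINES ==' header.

== SKYLINES ==
[[18,17],[22,0]]
[[18,17],[22,0],[38,13],[40,0]]
[[11,13],[17,0],[18,17],[22,0],[38,13],[40,0]]
[[11,13],[17,0],[18,17],[22,6],[23,0],[38,13],[40,0]]
[[11,13],[17,0],[18,17],[22,6],[23,0],[31,16],[35,0],[38,13],[40,0]]
[[9,14],[13,13],[17,0],[18,17],[22,6],[23,0],[31,16],[35,0],[38,13],[40,0]]
[[9,14],[13,13],[17,0],[18,17],[22,6],[23,0],[31,16],[35,0],[38,13],[40,0]]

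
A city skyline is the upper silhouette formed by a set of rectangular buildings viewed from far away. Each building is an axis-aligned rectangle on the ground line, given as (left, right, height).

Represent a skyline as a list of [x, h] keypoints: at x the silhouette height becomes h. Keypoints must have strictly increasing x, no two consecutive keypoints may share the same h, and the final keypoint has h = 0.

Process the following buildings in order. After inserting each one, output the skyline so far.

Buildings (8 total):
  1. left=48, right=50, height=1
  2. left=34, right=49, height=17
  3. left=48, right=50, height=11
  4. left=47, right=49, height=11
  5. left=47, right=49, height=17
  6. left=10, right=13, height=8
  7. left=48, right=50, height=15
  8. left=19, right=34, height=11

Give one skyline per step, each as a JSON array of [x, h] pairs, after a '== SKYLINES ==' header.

== SKYLINES ==
[[48,1],[50,0]]
[[34,17],[49,1],[50,0]]
[[34,17],[49,11],[50,0]]
[[34,17],[49,11],[50,0]]
[[34,17],[49,11],[50,0]]
[[10,8],[13,0],[34,17],[49,11],[50,0]]
[[10,8],[13,0],[34,17],[49,15],[50,0]]
[[10,8],[13,0],[19,11],[34,17],[49,15],[50,0]]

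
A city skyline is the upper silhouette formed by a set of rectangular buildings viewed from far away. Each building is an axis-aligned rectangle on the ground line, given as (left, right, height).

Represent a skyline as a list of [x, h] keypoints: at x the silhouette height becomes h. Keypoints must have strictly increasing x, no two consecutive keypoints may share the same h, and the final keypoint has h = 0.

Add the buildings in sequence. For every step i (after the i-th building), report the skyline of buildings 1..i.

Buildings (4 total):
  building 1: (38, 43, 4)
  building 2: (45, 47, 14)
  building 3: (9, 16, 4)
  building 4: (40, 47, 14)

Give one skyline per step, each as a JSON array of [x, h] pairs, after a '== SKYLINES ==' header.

== SKYLINES ==
[[38,4],[43,0]]
[[38,4],[43,0],[45,14],[47,0]]
[[9,4],[16,0],[38,4],[43,0],[45,14],[47,0]]
[[9,4],[16,0],[38,4],[40,14],[47,0]]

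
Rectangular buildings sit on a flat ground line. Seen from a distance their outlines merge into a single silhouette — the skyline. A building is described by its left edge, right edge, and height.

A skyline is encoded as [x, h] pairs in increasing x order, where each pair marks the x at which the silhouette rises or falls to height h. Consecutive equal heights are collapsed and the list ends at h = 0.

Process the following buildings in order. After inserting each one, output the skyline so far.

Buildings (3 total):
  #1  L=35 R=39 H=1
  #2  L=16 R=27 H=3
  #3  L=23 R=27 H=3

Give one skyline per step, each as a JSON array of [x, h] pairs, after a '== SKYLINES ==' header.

== SKYLINES ==
[[35,1],[39,0]]
[[16,3],[27,0],[35,1],[39,0]]
[[16,3],[27,0],[35,1],[39,0]]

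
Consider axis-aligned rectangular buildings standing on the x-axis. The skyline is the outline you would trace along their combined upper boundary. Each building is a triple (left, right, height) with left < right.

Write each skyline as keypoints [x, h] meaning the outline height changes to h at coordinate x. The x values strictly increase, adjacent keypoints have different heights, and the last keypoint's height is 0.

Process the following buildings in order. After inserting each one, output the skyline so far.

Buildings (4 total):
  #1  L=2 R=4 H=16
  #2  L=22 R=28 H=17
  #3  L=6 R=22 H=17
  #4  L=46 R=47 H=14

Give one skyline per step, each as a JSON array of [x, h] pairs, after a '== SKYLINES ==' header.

== SKYLINES ==
[[2,16],[4,0]]
[[2,16],[4,0],[22,17],[28,0]]
[[2,16],[4,0],[6,17],[28,0]]
[[2,16],[4,0],[6,17],[28,0],[46,14],[47,0]]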